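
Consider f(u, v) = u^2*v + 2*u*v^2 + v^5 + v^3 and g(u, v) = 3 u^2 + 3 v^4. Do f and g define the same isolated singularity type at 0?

No.

The Hessian of f at 0 is [[0, 0], [0, 0]] with rank 0, so corank 2. A Groebner basis of the Jacobian ideal J(f) in C{u,v} is {u^2/5 + v^4 - v^2/5, u^3 + v^3, u*v + v^2}; counting standard monomials gives mu = 6. Corank 2; j^3 = v*(u + v)^2 has shape L^2 M (L != M), so D-series; mu = 6 gives D_6. The Hessian of g at 0 is [[6, 0], [0, 0]] with rank 1, so corank 1. A Groebner basis of the Jacobian ideal J(g) in C{u,v} is {v^3, u}; counting standard monomials gives mu = 3. Corank 1: A-series; mu = 3 gives A_3. f is D_6 but g is A_3, hence not right-equivalent.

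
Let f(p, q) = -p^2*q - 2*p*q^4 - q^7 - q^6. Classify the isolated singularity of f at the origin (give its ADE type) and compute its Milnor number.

Type D_7, Milnor number mu = 7.

The Hessian of f at 0 has rank 0. Corank 2; j^3 = -p^2*q has shape L^2 M (L != M), so D-series; mu = 7 gives D_7.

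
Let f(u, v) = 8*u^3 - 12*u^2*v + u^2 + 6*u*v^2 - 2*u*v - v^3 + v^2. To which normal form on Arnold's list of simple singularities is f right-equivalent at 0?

A_{2}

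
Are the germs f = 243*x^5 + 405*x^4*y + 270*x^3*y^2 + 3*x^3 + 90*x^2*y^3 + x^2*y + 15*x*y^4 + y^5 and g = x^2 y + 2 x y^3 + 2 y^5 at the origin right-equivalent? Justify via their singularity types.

The Hessian of f at 0 is [[0, 0], [0, 0]] with rank 0, so corank 2. A Groebner basis of the Jacobian ideal J(f) in C{x,y} is {-x*y/15 + y^4, x*y^2, x^2 + x*y/3}; counting standard monomials gives mu = 6. Corank 2; j^3 = x^2*(3*x + y) has shape L^2 M (L != M), so D-series; mu = 6 gives D_6. The Hessian of g at 0 is [[0, 0], [0, 0]] with rank 0, so corank 2. A Groebner basis of the Jacobian ideal J(g) in C{x,y} is {x^3, x^2*y, -x^2/4 + x*y^2, x*y + y^3}; counting standard monomials gives mu = 6. Corank 2; j^3 = x^2*y has shape L^2 M (L != M), so D-series; mu = 6 gives D_6. Both have type D_6, hence right-equivalent.

Yes.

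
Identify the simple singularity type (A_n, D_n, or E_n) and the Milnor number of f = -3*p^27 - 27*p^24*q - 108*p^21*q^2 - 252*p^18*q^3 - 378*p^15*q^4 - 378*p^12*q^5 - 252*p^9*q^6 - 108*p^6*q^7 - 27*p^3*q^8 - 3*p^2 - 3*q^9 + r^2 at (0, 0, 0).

The Hessian of f at 0 has rank 2. Corank 1: A-series; mu = 8 gives A_8.

Type A8, Milnor number mu = 8.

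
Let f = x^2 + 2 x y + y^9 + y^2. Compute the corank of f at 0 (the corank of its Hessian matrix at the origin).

1

Hessian at 0 has rank 1.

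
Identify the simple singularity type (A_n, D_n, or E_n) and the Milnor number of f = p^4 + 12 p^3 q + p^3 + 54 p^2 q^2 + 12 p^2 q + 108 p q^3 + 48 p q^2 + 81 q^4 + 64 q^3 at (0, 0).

Type E6, Milnor number mu = 6.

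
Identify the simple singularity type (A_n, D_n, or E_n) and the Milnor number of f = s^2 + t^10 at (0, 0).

Type A_{9}, Milnor number mu = 9.

The Hessian of f at 0 has rank 1. Corank 1: A-series; mu = 9 gives A_9.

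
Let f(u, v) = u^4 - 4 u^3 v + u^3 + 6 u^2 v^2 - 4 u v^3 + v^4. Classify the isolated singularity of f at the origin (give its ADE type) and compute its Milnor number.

Type E_6, Milnor number mu = 6.

The Hessian of f at 0 has rank 0. Corank 2; j^3 = u^3 is a perfect cube, so E-series; the 4-jet and mu = 6 give E_6.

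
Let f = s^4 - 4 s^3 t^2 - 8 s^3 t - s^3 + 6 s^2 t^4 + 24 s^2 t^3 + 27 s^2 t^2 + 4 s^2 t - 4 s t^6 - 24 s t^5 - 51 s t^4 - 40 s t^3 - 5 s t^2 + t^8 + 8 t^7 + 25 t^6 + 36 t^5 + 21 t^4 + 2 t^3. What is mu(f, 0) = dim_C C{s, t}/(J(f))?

5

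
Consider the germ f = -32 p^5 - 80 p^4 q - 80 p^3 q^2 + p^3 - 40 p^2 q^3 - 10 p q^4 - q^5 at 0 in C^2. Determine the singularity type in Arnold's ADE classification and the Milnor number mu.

Type E8, Milnor number mu = 8.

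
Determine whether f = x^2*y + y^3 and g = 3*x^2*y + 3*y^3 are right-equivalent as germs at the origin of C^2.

The Hessian of f at 0 has rank 0. Corank 2; j^3 = y*(x^2 + y^2) splits into three distinct lines over C (the quadratic factor has nonzero discriminant), so D_4. The Hessian of g at 0 has rank 0. Corank 2; j^3 = 3*y*(x^2 + y^2) splits into three distinct lines over C (the quadratic factor has nonzero discriminant), so D_4. Both have type D_4, hence right-equivalent.

Yes.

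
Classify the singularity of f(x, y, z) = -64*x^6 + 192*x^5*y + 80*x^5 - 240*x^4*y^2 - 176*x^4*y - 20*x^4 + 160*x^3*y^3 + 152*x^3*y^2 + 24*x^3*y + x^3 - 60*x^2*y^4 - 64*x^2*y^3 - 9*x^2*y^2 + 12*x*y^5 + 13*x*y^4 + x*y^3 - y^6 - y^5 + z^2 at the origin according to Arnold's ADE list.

The Hessian of f at 0 is [[0, 0, 0], [0, 0, 0], [0, 0, 2]] with rank 1, so corank 2. A Groebner basis of the Jacobian ideal J(f) in C{x,y,z} is {-3*x^2/5 + y^4 - y^3/5, x^3, x^2*y + x^2/5 + y^3/15, x^2/5 + x*y^2 + y^3/15, z}; counting standard monomials gives mu = 7. Corank 2; j^3 = x^3 is a perfect cube, so E-series; the 4-jet and mu = 7 give E_7.

E_{7}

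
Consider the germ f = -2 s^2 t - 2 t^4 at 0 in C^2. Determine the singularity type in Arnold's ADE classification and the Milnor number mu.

Type D_{5}, Milnor number mu = 5.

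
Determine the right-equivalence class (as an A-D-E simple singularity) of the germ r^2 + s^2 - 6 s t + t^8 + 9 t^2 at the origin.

The Hessian of f at 0 is [[2, -6, 0], [-6, 18, 0], [0, 0, 2]] with rank 2, so corank 1. A Groebner basis of the Jacobian ideal J(f) in C{s,t,r} is {t^7, s - 3*t, r}; counting standard monomials gives mu = 7. Corank 1: A-series; mu = 7 gives A_7.

A_{7}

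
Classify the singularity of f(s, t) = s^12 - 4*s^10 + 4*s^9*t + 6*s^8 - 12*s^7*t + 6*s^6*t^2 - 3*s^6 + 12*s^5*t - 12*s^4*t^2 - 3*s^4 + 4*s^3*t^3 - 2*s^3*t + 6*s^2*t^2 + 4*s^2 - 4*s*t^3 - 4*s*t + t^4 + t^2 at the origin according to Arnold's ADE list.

A3

The Hessian of f at 0 is [[8, -4], [-4, 2]] with rank 1, so corank 1. A Groebner basis of the Jacobian ideal J(f) in C{s,t} is {t^3, s - t/2}; counting standard monomials gives mu = 3. Corank 1: A-series; mu = 3 gives A_3.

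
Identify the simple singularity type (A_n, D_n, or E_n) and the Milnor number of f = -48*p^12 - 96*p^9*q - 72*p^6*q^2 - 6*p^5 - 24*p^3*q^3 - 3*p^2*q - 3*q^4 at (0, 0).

Type D5, Milnor number mu = 5.

The Hessian of f at 0 has rank 0. Corank 2; j^3 = -3*p^2*q has shape L^2 M (L != M), so D-series; mu = 5 gives D_5.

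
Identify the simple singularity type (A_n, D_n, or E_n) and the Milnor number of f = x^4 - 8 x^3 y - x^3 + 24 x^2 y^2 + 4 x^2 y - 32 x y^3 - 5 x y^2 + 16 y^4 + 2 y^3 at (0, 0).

Type D5, Milnor number mu = 5.

The Hessian of f at 0 is [[0, 0], [0, 0]] with rank 0, so corank 2. A Groebner basis of the Jacobian ideal J(f) in C{x,y} is {x*y^2 + x*y/4 - y^2/4, x*y/4 + y^3 - y^2/4, x^2 - 3*x*y + 2*y^2}; counting standard monomials gives mu = 5. Corank 2; j^3 = -(x - 2*y)*(x - y)^2 has shape L^2 M (L != M), so D-series; mu = 5 gives D_5.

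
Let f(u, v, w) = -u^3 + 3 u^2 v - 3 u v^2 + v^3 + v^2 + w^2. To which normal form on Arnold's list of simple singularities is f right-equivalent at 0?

A_{2}

The Hessian of f at 0 is [[0, 0, 0], [0, 2, 0], [0, 0, 2]] with rank 2, so corank 1. A Groebner basis of the Jacobian ideal J(f) in C{u,v,w} is {u^2, v, w}; counting standard monomials gives mu = 2. Corank 1: A-series; mu = 2 gives A_2.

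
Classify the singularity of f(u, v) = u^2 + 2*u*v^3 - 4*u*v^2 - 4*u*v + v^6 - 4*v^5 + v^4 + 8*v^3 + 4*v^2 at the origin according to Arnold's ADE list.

A_3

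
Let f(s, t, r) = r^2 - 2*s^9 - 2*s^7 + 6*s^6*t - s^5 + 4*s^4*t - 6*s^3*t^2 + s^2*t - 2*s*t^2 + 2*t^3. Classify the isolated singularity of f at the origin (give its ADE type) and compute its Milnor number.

The Hessian of f at 0 has rank 1. Corank 2; j^3 = t*(s^2 - 2*s*t + 2*t^2) splits into three distinct lines over C (the quadratic factor has nonzero discriminant), so D_4.

Type D_{4}, Milnor number mu = 4.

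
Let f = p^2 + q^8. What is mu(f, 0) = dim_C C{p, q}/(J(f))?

The Hessian of f at 0 is [[2, 0], [0, 0]] with rank 1, so corank 1. A Groebner basis of the Jacobian ideal J(f) in C{p,q} is {q^7, p}; counting standard monomials gives mu = 7. Corank 1: A-series; mu = 7 gives A_7.

7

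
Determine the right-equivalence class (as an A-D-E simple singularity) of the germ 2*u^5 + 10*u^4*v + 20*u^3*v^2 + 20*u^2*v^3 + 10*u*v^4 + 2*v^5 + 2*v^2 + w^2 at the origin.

A_4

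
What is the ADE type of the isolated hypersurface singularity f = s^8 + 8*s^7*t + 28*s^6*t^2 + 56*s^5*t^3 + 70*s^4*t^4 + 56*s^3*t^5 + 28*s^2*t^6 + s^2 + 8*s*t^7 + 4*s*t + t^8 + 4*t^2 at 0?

A_{7}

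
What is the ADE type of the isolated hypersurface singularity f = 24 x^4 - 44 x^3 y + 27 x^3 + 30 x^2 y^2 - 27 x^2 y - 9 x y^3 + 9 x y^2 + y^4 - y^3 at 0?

The Hessian of f at 0 is [[0, 0], [0, 0]] with rank 0, so corank 2. A Groebner basis of the Jacobian ideal J(f) in C{x,y} is {19683*x^2/4 - 6561*x*y/2 + y^4 - 27*y^3/4 + 2187*y^2/4, x^3 + 135*x^2/4 - 45*x*y/2 - y^3/12 + 15*y^2/4, x^2*y + 243*x^2/4 - 81*x*y/2 - 7*y^3/36 + 27*y^2/4, 81*x^2 + x*y^2 - 54*x*y - 4*y^3/9 + 9*y^2}; counting standard monomials gives mu = 7. Corank 2; j^3 = (3*x - y)^3 is a perfect cube, so E-series; the 4-jet and mu = 7 give E_7.

E_{7}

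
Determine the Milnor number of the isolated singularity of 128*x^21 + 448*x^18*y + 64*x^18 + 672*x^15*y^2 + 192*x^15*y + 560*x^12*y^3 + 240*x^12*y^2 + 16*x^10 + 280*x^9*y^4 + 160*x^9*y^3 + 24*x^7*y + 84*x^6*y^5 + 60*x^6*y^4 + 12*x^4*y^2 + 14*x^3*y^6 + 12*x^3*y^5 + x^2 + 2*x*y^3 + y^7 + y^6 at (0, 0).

6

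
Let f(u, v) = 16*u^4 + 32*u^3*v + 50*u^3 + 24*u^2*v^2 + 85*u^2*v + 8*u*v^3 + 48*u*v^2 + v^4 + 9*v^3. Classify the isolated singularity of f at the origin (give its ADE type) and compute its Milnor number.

The Hessian of f at 0 has rank 0. Corank 2; j^3 = (2*u + v)*(5*u + 3*v)^2 has shape L^2 M (L != M), so D-series; mu = 5 gives D_5.

Type D5, Milnor number mu = 5.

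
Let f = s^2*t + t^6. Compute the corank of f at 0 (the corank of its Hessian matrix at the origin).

2

Hessian at 0 has rank 0.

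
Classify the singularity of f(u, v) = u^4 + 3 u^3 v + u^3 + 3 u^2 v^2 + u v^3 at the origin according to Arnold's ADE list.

E7

The Hessian of f at 0 has rank 0. Corank 2; j^3 = u^3 is a perfect cube, so E-series; the 4-jet and mu = 7 give E_7.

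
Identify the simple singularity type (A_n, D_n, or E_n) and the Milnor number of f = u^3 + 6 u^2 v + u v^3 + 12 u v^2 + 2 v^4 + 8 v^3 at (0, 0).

The Hessian of f at 0 has rank 0. Corank 2; j^3 = (u + 2*v)^3 is a perfect cube, so E-series; the 4-jet and mu = 7 give E_7.

Type E_7, Milnor number mu = 7.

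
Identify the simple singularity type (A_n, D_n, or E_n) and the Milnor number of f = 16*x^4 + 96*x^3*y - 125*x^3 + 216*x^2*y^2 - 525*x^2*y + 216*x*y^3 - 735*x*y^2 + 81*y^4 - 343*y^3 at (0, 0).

The Hessian of f at 0 is [[0, 0], [0, 0]] with rank 0, so corank 2. A Groebner basis of the Jacobian ideal J(f) in C{x,y} is {y^4, x*y^2 + 43*y^3/30, x^2 + 14*x*y/5 + 49*y^2/25}; counting standard monomials gives mu = 6. Corank 2; j^3 = -(5*x + 7*y)^3 is a perfect cube, so E-series; the 4-jet and mu = 6 give E_6.

Type E6, Milnor number mu = 6.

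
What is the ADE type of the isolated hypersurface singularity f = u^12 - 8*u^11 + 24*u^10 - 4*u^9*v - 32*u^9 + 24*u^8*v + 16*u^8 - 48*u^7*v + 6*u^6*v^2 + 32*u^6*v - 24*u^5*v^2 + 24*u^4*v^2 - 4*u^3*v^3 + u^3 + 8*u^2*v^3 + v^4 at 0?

The Hessian of f at 0 has rank 0. Corank 2; j^3 = u^3 is a perfect cube, so E-series; the 4-jet and mu = 6 give E_6.

E_6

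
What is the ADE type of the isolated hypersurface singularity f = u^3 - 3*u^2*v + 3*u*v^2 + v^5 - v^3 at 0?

The Hessian of f at 0 has rank 0. Corank 2; j^3 = (u - v)^3 is a perfect cube, so E-series; the 5-jet and mu = 8 give E_8.

E8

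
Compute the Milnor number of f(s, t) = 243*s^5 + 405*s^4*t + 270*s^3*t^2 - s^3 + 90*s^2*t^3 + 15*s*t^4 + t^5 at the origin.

8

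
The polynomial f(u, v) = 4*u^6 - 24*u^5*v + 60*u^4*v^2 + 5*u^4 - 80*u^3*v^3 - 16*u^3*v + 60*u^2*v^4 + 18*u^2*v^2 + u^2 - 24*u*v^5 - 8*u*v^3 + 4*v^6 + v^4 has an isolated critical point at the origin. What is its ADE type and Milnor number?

The Hessian of f at 0 has rank 1. Corank 1: A-series; mu = 3 gives A_3.

Type A3, Milnor number mu = 3.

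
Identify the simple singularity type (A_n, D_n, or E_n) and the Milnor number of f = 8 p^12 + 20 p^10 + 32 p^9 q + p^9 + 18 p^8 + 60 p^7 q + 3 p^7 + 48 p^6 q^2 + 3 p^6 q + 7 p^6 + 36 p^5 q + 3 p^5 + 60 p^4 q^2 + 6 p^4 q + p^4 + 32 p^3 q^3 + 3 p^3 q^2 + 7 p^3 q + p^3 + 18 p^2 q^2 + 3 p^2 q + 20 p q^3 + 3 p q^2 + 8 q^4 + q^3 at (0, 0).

The Hessian of f at 0 has rank 0. Corank 2; j^3 = (p + q)^3 is a perfect cube, so E-series; the 4-jet and mu = 7 give E_7.

Type E_{7}, Milnor number mu = 7.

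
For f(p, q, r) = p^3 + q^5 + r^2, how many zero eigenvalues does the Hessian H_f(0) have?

Hessian at 0 has rank 1.

2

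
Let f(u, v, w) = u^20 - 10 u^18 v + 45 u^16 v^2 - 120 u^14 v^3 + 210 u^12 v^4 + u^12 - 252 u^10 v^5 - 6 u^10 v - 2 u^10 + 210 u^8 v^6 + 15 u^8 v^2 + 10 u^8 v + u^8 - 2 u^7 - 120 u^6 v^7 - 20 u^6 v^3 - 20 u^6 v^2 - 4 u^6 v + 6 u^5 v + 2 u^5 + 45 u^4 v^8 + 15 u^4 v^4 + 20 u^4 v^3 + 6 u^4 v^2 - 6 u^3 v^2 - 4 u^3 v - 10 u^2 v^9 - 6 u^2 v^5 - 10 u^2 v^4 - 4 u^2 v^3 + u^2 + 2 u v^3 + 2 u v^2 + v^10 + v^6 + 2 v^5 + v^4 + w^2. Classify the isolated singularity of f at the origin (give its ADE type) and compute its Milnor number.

Type A_9, Milnor number mu = 9.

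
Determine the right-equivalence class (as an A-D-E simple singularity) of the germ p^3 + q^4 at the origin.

E_6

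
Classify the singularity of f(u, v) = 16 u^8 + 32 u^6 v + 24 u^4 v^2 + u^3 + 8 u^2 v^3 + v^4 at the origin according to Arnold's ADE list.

The Hessian of f at 0 has rank 0. Corank 2; j^3 = u^3 is a perfect cube, so E-series; the 4-jet and mu = 6 give E_6.

E6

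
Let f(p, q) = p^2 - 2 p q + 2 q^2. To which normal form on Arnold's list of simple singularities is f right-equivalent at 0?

A_{1}

The Hessian of f at 0 has rank 2. Corank 0: nondegenerate Morse point, so A_1.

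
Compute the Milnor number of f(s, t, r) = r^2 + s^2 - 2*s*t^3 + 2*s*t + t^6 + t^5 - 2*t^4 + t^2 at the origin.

4

The Hessian of f at 0 has rank 2. Corank 1: A-series; mu = 4 gives A_4.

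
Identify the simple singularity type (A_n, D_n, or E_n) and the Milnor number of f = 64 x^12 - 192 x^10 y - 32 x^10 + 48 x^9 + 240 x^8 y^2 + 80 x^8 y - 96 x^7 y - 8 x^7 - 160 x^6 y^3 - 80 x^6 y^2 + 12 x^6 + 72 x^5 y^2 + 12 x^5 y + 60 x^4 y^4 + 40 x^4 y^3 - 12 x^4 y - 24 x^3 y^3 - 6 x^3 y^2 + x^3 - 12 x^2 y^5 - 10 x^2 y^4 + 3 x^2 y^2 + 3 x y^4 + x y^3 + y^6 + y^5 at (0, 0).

The Hessian of f at 0 is [[0, 0], [0, 0]] with rank 0, so corank 2. A Groebner basis of the Jacobian ideal J(f) in C{x,y} is {-x^2 + y^4 - y^3/3, x^3, x^2*y + x^2/3 + y^3/9, x^2 + x*y^2 + y^3/3}; counting standard monomials gives mu = 7. Corank 2; j^3 = x^3 is a perfect cube, so E-series; the 4-jet and mu = 7 give E_7.

Type E_{7}, Milnor number mu = 7.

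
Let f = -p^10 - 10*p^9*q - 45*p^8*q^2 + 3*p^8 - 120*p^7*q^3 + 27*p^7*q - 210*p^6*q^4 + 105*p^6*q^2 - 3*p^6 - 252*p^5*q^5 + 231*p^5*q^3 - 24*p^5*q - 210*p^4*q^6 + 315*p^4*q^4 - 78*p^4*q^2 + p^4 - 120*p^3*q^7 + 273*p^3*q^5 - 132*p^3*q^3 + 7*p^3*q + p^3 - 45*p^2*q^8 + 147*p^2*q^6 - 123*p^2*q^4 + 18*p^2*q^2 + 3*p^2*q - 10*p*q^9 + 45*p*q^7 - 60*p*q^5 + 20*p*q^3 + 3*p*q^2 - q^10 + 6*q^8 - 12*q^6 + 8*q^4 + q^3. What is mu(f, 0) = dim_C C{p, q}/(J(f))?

The Hessian of f at 0 has rank 0. Corank 2; j^3 = (p + q)^3 is a perfect cube, so E-series; the 4-jet and mu = 7 give E_7.

7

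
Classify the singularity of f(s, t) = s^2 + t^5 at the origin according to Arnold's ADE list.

A_4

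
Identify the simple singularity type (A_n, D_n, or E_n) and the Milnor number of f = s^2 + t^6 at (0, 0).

Type A_5, Milnor number mu = 5.

The Hessian of f at 0 has rank 1. Corank 1: A-series; mu = 5 gives A_5.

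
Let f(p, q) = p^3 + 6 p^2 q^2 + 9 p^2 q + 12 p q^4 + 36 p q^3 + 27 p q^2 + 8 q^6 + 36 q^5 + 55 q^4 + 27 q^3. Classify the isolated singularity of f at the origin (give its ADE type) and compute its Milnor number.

Type E6, Milnor number mu = 6.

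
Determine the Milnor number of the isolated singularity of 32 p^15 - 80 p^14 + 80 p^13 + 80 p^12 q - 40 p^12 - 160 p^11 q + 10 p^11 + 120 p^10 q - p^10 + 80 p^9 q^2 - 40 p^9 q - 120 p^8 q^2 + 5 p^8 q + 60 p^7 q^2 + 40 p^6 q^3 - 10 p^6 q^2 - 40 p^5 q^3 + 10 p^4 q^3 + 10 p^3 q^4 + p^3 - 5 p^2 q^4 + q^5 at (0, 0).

The Hessian of f at 0 has rank 0. Corank 2; j^3 = p^3 is a perfect cube, so E-series; the 5-jet and mu = 8 give E_8.

8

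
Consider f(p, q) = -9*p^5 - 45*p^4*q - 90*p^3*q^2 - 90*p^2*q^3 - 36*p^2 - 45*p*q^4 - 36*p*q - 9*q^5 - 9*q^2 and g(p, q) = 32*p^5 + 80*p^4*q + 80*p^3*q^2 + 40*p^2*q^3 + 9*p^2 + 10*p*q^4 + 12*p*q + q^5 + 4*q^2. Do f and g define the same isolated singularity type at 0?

The Hessian of f at 0 has rank 1. Corank 1: A-series; mu = 4 gives A_4. The Hessian of g at 0 has rank 1. Corank 1: A-series; mu = 4 gives A_4. Both have type A_4, hence right-equivalent.

Yes.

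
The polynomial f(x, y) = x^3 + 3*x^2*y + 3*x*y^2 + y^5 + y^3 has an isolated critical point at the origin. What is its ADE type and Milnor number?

Type E8, Milnor number mu = 8.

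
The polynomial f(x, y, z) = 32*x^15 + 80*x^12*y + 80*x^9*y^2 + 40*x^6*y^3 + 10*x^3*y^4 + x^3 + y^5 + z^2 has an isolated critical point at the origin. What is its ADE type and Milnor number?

Type E8, Milnor number mu = 8.

The Hessian of f at 0 is [[0, 0, 0], [0, 0, 0], [0, 0, 2]] with rank 1, so corank 2. A Groebner basis of the Jacobian ideal J(f) in C{x,y,z} is {y^4, x^2, z}; counting standard monomials gives mu = 8. Corank 2; j^3 = x^3 is a perfect cube, so E-series; the 5-jet and mu = 8 give E_8.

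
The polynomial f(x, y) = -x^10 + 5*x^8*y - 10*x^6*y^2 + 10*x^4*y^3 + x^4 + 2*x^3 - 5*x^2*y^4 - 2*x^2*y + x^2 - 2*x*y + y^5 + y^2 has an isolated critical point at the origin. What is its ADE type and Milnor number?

Type A4, Milnor number mu = 4.

The Hessian of f at 0 is [[2, -2], [-2, 2]] with rank 1, so corank 1. A Groebner basis of the Jacobian ideal J(f) in C{x,y} is {-x/2 + y^3 - y^2/2 + y/2, x^2 + x - y, x*y + x/2 - y^2/2 - y/2}; counting standard monomials gives mu = 4. Corank 1: A-series; mu = 4 gives A_4.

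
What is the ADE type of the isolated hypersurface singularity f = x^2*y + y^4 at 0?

D5

The Hessian of f at 0 has rank 0. Corank 2; j^3 = x^2*y has shape L^2 M (L != M), so D-series; mu = 5 gives D_5.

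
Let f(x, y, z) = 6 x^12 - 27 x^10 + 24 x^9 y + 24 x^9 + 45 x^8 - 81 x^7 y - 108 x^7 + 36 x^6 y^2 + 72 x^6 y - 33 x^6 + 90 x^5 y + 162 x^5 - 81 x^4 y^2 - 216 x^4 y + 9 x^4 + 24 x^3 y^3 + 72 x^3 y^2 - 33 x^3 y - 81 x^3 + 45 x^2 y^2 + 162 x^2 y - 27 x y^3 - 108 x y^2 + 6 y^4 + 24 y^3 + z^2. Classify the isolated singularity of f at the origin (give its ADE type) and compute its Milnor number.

The Hessian of f at 0 is [[0, 0, 0], [0, 0, 0], [0, 0, 2]] with rank 1, so corank 2. A Groebner basis of the Jacobian ideal J(f) in C{x,y,z} is {19683*x^2 - 26244*x*y + y^4 + 27*y^3 + 8748*y^2, x^3 - 270*x^2 + 360*x*y - 2*y^3/3 - 120*y^2, x^2*y - 243*x^2 + 324*x*y - 7*y^3/9 - 108*y^2, -162*x^2 + x*y^2 + 216*x*y - 8*y^3/9 - 72*y^2, z}; counting standard monomials gives mu = 7. Corank 2; j^3 = -3*(3*x - 2*y)^3 is a perfect cube, so E-series; the 4-jet and mu = 7 give E_7.

Type E_7, Milnor number mu = 7.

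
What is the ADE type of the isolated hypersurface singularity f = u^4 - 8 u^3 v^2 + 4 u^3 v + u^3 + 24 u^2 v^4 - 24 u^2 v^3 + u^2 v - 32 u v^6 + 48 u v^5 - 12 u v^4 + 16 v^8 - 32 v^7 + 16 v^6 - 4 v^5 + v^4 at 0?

The Hessian of f at 0 is [[0, 0], [0, 0]] with rank 0, so corank 2. A Groebner basis of the Jacobian ideal J(f) in C{u,v} is {u*v^2, -u*v/6 + v^3, u^2 + 2*u*v/3}; counting standard monomials gives mu = 5. Corank 2; j^3 = u^2*(u + v) has shape L^2 M (L != M), so D-series; mu = 5 gives D_5.

D5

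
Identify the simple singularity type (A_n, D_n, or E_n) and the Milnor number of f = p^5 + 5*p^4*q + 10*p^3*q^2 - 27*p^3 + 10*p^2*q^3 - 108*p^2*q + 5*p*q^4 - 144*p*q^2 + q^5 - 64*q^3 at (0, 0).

Type E_{8}, Milnor number mu = 8.

The Hessian of f at 0 is [[0, 0], [0, 0]] with rank 0, so corank 2. A Groebner basis of the Jacobian ideal J(f) in C{p,q} is {q^5, p*q^3 + 5*q^4/4, p^2 + 8*p*q/3 + 16*q^2/9}; counting standard monomials gives mu = 8. Corank 2; j^3 = -(3*p + 4*q)^3 is a perfect cube, so E-series; the 5-jet and mu = 8 give E_8.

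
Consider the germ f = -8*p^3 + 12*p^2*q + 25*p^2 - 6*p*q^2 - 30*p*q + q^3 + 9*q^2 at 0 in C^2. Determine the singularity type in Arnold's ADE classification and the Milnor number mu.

Type A_{2}, Milnor number mu = 2.

The Hessian of f at 0 is [[50, -30], [-30, 18]] with rank 1, so corank 1. A Groebner basis of the Jacobian ideal J(f) in C{p,q} is {q^2, p - 3*q/5}; counting standard monomials gives mu = 2. Corank 1: A-series; mu = 2 gives A_2.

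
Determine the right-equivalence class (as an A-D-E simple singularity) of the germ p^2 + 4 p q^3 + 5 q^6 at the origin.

A_{5}

The Hessian of f at 0 has rank 1. Corank 1: A-series; mu = 5 gives A_5.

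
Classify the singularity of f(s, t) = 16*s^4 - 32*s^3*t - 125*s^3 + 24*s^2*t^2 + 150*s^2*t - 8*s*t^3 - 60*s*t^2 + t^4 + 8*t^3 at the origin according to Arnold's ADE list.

E_6

The Hessian of f at 0 is [[0, 0], [0, 0]] with rank 0, so corank 2. A Groebner basis of the Jacobian ideal J(f) in C{s,t} is {t^4, s*t^2 - 13*t^3/30, s^2 - 4*s*t/5 + 4*t^2/25}; counting standard monomials gives mu = 6. Corank 2; j^3 = -(5*s - 2*t)^3 is a perfect cube, so E-series; the 4-jet and mu = 6 give E_6.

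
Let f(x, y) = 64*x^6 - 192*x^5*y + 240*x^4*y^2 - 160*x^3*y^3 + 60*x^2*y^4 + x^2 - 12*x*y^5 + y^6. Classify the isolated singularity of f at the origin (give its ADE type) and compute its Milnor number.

The Hessian of f at 0 has rank 1. Corank 1: A-series; mu = 5 gives A_5.

Type A5, Milnor number mu = 5.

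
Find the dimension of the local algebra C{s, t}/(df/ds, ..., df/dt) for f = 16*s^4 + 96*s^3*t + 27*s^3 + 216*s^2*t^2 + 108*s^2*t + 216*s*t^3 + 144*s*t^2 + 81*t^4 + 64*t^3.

6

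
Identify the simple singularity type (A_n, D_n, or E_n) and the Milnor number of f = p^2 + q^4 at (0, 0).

Type A_{3}, Milnor number mu = 3.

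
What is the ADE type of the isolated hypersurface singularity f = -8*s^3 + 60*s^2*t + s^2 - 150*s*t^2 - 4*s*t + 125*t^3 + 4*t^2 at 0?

The Hessian of f at 0 has rank 1. Corank 1: A-series; mu = 2 gives A_2.

A_2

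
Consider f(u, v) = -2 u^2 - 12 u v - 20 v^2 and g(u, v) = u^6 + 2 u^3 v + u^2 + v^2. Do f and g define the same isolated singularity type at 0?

Yes.

The Hessian of f at 0 has rank 2. Corank 0: nondegenerate Morse point, so A_1. The Hessian of g at 0 has rank 2. Corank 0: nondegenerate Morse point, so A_1. Both have type A_1, hence right-equivalent.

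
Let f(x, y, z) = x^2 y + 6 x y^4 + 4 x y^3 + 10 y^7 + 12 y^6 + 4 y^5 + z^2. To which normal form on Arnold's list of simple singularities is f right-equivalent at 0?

The Hessian of f at 0 has rank 1. Corank 2; j^3 = x^2*y has shape L^2 M (L != M), so D-series; mu = 8 gives D_8.

D_{8}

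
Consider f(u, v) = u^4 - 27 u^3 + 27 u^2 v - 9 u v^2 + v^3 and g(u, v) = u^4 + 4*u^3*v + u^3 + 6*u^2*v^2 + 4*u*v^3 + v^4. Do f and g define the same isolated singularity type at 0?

Yes.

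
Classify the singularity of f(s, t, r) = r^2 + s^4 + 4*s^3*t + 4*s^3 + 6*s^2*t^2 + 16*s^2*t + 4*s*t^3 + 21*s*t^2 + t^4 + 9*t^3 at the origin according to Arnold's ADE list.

D_{5}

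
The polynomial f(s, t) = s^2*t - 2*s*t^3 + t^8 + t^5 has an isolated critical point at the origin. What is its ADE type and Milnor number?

Type D_9, Milnor number mu = 9.

The Hessian of f at 0 is [[0, 0], [0, 0]] with rank 0, so corank 2. A Groebner basis of the Jacobian ideal J(f) in C{s,t} is {s^4, s^3*t + s^2/8 - s*t^2/8, -s^3 + s^2*t^2, -s*t + t^3}; counting standard monomials gives mu = 9. Corank 2; j^3 = s^2*t has shape L^2 M (L != M), so D-series; mu = 9 gives D_9.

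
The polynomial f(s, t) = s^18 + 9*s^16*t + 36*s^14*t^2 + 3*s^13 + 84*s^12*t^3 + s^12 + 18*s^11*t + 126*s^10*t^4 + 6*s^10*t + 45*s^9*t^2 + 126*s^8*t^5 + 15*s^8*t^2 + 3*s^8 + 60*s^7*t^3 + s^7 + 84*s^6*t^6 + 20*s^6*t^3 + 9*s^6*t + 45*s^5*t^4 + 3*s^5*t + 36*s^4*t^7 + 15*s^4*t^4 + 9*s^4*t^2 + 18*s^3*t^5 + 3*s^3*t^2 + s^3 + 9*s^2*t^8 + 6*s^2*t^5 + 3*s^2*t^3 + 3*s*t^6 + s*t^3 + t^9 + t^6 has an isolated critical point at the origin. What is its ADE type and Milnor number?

Type E_7, Milnor number mu = 7.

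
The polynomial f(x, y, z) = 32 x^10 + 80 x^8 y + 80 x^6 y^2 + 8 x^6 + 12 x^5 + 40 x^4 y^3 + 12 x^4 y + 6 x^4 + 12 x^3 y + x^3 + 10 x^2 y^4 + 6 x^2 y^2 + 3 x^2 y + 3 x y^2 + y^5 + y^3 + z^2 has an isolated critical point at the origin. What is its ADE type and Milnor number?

Type E8, Milnor number mu = 8.

The Hessian of f at 0 has rank 1. Corank 2; j^3 = (x + y)^3 is a perfect cube, so E-series; the 5-jet and mu = 8 give E_8.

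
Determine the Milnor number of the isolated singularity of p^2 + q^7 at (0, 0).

The Hessian of f at 0 has rank 1. Corank 1: A-series; mu = 6 gives A_6.

6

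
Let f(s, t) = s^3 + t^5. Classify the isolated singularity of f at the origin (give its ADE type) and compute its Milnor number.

The Hessian of f at 0 is [[0, 0], [0, 0]] with rank 0, so corank 2. A Groebner basis of the Jacobian ideal J(f) in C{s,t} is {t^4, s^2}; counting standard monomials gives mu = 8. Corank 2; j^3 = s^3 is a perfect cube, so E-series; the 5-jet and mu = 8 give E_8.

Type E_8, Milnor number mu = 8.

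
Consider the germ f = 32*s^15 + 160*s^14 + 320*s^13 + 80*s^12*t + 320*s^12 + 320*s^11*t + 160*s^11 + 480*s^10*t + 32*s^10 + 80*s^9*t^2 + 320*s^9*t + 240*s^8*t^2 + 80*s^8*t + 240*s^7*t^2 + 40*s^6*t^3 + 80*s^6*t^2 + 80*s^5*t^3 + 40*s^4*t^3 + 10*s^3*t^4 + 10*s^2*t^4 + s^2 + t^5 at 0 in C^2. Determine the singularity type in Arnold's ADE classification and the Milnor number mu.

Type A_{4}, Milnor number mu = 4.

The Hessian of f at 0 has rank 1. Corank 1: A-series; mu = 4 gives A_4.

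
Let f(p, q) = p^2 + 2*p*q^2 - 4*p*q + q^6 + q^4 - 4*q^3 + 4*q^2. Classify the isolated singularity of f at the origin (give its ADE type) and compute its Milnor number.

Type A5, Milnor number mu = 5.

The Hessian of f at 0 is [[2, -4], [-4, 8]] with rank 1, so corank 1. A Groebner basis of the Jacobian ideal J(f) in C{p,q} is {p^3 + 12*p^2 - 40*p*q - 32*p + 64*q, p^2*q + 4*p^2 - 12*p*q - 8*p + 16*q, p + q^2 - 2*q}; counting standard monomials gives mu = 5. Corank 1: A-series; mu = 5 gives A_5.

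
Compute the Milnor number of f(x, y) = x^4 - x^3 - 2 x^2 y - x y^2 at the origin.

The Hessian of f at 0 has rank 0. Corank 2; j^3 = -x*(x + y)^2 has shape L^2 M (L != M), so D-series; mu = 5 gives D_5.

5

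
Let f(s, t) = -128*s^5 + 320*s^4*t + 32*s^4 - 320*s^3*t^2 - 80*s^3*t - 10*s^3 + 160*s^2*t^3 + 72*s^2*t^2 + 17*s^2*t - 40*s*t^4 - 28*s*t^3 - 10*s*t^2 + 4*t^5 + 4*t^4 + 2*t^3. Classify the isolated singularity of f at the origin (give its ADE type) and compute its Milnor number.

Type D_4, Milnor number mu = 4.

The Hessian of f at 0 is [[0, 0], [0, 0]] with rank 0, so corank 2. A Groebner basis of the Jacobian ideal J(f) in C{s,t} is {t^3, s^2 - 2*t^2/11, s*t - 5*t^2/11}; counting standard monomials gives mu = 4. Corank 2; j^3 = -(2*s - t)*(5*s^2 - 6*s*t + 2*t^2) splits into three distinct lines over C (the quadratic factor has nonzero discriminant), so D_4.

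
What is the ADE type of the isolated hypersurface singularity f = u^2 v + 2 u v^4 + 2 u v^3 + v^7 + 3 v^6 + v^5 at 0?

The Hessian of f at 0 is [[0, 0], [0, 0]] with rank 0, so corank 2. A Groebner basis of the Jacobian ideal J(f) in C{u,v} is {u*v + v^4 + v^3, u^3, u^2*v + u^2/4 + u*v/4 + v^3/4, -u^2/4 + u*v^2 - 5*u*v/4 - 5*v^3/4}; counting standard monomials gives mu = 7. Corank 2; j^3 = u^2*v has shape L^2 M (L != M), so D-series; mu = 7 gives D_7.

D7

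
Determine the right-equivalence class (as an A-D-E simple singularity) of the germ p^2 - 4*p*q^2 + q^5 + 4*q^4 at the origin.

The Hessian of f at 0 has rank 1. Corank 1: A-series; mu = 4 gives A_4.

A_{4}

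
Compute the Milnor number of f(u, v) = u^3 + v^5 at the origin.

8

The Hessian of f at 0 has rank 0. Corank 2; j^3 = u^3 is a perfect cube, so E-series; the 5-jet and mu = 8 give E_8.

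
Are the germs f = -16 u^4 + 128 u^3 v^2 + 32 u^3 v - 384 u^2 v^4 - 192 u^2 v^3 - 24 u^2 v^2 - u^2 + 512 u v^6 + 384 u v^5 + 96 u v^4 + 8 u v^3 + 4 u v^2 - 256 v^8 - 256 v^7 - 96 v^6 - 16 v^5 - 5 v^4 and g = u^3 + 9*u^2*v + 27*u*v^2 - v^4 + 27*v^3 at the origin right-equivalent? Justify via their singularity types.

No.

The Hessian of f at 0 is [[-2, 0], [0, 0]] with rank 1, so corank 1. A Groebner basis of the Jacobian ideal J(f) in C{u,v} is {u^2, u*v, -u/2 + v^2}; counting standard monomials gives mu = 3. Corank 1: A-series; mu = 3 gives A_3. The Hessian of g at 0 is [[0, 0], [0, 0]] with rank 0, so corank 2. A Groebner basis of the Jacobian ideal J(g) in C{u,v} is {v^3, u^2 + 6*u*v + 9*v^2}; counting standard monomials gives mu = 6. Corank 2; j^3 = (u + 3*v)^3 is a perfect cube, so E-series; the 4-jet and mu = 6 give E_6. f is A_3 but g is E_6, hence not right-equivalent.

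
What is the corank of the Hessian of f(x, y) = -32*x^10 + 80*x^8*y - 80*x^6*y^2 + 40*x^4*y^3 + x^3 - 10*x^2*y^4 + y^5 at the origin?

2

The Hessian at 0 is [[0, 0], [0, 0]] of rank 0; hence corank 2.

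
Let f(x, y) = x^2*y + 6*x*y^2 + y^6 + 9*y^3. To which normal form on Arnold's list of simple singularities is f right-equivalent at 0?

The Hessian of f at 0 has rank 0. Corank 2; j^3 = y*(x + 3*y)^2 has shape L^2 M (L != M), so D-series; mu = 7 gives D_7.

D_{7}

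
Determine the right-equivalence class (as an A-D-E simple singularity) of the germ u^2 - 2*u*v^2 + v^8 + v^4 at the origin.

The Hessian of f at 0 is [[2, 0], [0, 0]] with rank 1, so corank 1. A Groebner basis of the Jacobian ideal J(f) in C{u,v} is {u^4, u^3*v, -u + v^2}; counting standard monomials gives mu = 7. Corank 1: A-series; mu = 7 gives A_7.

A7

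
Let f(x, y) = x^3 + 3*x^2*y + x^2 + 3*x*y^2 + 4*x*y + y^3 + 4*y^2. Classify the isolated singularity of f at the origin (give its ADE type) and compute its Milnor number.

The Hessian of f at 0 has rank 1. Corank 1: A-series; mu = 2 gives A_2.

Type A_{2}, Milnor number mu = 2.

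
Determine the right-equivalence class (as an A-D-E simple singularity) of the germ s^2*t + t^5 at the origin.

The Hessian of f at 0 is [[0, 0], [0, 0]] with rank 0, so corank 2. A Groebner basis of the Jacobian ideal J(f) in C{s,t} is {s^2/5 + t^4, s^3, s*t}; counting standard monomials gives mu = 6. Corank 2; j^3 = s^2*t has shape L^2 M (L != M), so D-series; mu = 6 gives D_6.

D_{6}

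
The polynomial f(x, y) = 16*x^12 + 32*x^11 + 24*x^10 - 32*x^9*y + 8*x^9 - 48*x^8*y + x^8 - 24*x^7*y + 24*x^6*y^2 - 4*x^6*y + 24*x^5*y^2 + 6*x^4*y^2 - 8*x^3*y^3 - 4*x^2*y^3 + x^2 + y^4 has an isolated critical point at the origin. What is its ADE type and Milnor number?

Type A3, Milnor number mu = 3.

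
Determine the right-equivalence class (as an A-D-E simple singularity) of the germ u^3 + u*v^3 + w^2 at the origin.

E_7

The Hessian of f at 0 is [[0, 0, 0], [0, 0, 0], [0, 0, 2]] with rank 1, so corank 2. A Groebner basis of the Jacobian ideal J(f) in C{u,v,w} is {u^3, u*v^2, 3*u^2 + v^3, w}; counting standard monomials gives mu = 7. Corank 2; j^3 = u^3 is a perfect cube, so E-series; the 4-jet and mu = 7 give E_7.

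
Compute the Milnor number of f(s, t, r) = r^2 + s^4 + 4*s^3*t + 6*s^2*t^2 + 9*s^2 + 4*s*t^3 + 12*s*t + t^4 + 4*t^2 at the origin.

The Hessian of f at 0 has rank 2. Corank 1: A-series; mu = 3 gives A_3.

3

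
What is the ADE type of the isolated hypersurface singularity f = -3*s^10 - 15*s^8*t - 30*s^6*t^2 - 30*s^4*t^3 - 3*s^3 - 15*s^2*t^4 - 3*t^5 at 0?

E_{8}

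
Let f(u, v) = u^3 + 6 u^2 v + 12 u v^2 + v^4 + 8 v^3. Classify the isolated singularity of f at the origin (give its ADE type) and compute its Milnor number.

Type E_6, Milnor number mu = 6.

The Hessian of f at 0 has rank 0. Corank 2; j^3 = (u + 2*v)^3 is a perfect cube, so E-series; the 4-jet and mu = 6 give E_6.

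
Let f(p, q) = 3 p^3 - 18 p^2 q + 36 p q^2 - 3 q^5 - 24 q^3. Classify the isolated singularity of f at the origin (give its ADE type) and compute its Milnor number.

Type E8, Milnor number mu = 8.

The Hessian of f at 0 is [[0, 0], [0, 0]] with rank 0, so corank 2. A Groebner basis of the Jacobian ideal J(f) in C{p,q} is {q^4, p^2 - 4*p*q + 4*q^2}; counting standard monomials gives mu = 8. Corank 2; j^3 = 3*(p - 2*q)^3 is a perfect cube, so E-series; the 5-jet and mu = 8 give E_8.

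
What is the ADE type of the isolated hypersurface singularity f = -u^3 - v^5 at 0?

E_8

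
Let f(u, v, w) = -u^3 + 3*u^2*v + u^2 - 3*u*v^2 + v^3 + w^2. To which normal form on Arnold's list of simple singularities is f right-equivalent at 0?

A_2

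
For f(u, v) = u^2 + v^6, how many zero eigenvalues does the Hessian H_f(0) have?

1

Hessian at 0 has rank 1.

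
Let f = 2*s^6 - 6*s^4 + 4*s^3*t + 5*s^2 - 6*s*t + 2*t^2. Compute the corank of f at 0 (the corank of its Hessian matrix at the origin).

0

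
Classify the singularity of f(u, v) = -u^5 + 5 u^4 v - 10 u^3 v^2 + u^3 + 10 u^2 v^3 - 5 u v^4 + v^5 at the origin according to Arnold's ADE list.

E_{8}

The Hessian of f at 0 has rank 0. Corank 2; j^3 = u^3 is a perfect cube, so E-series; the 5-jet and mu = 8 give E_8.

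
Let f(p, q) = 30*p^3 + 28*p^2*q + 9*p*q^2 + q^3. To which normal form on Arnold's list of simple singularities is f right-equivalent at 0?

The Hessian of f at 0 has rank 0. Corank 2; j^3 = (3*p + q)*(10*p^2 + 6*p*q + q^2) splits into three distinct lines over C (the quadratic factor has nonzero discriminant), so D_4.

D_4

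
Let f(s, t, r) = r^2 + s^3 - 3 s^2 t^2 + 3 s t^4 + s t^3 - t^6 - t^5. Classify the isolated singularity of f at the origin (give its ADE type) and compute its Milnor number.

Type E7, Milnor number mu = 7.

The Hessian of f at 0 is [[0, 0, 0], [0, 0, 0], [0, 0, 2]] with rank 1, so corank 2. A Groebner basis of the Jacobian ideal J(f) in C{s,t,r} is {-s^2 + t^4 - t^3/3, s^3, s^2*t + s^2/3 + t^3/9, -s^2 + s*t^2 - t^3/3, r}; counting standard monomials gives mu = 7. Corank 2; j^3 = s^3 is a perfect cube, so E-series; the 4-jet and mu = 7 give E_7.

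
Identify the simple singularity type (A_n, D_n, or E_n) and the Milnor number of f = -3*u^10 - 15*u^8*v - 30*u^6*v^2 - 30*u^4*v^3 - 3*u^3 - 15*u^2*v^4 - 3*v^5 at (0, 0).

Type E8, Milnor number mu = 8.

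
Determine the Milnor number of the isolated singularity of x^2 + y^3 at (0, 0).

The Hessian of f at 0 has rank 1. Corank 1: A-series; mu = 2 gives A_2.

2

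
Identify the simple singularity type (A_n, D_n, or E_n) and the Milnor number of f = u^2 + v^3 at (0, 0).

The Hessian of f at 0 is [[2, 0], [0, 0]] with rank 1, so corank 1. A Groebner basis of the Jacobian ideal J(f) in C{u,v} is {v^2, u}; counting standard monomials gives mu = 2. Corank 1: A-series; mu = 2 gives A_2.

Type A2, Milnor number mu = 2.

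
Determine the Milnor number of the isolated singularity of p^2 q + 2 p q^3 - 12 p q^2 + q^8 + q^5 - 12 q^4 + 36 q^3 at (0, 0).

9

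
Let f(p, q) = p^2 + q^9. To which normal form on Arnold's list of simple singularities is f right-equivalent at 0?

A_8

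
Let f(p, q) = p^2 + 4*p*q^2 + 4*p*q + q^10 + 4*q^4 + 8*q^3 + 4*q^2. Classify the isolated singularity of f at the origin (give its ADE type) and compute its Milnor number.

Type A_{9}, Milnor number mu = 9.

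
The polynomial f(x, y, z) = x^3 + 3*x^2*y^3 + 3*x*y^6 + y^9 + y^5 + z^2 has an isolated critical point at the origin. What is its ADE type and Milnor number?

Type E8, Milnor number mu = 8.

The Hessian of f at 0 has rank 1. Corank 2; j^3 = x^3 is a perfect cube, so E-series; the 5-jet and mu = 8 give E_8.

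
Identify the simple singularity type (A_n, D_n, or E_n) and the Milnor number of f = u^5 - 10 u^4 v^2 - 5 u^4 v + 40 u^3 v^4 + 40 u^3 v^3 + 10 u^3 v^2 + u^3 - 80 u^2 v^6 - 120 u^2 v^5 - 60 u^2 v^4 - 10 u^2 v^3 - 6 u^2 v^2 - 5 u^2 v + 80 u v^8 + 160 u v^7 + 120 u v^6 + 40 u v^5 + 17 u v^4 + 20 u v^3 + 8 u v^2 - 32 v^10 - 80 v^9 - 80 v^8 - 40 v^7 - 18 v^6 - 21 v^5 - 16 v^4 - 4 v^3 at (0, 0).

Type D6, Milnor number mu = 6.

The Hessian of f at 0 is [[0, 0], [0, 0]] with rank 0, so corank 2. A Groebner basis of the Jacobian ideal J(f) in C{u,v} is {u^3 + 4*u^2 - 20*u*v + 24*v^2, u^2*v - 2*u^2 + 6*u*v - 4*v^2, -3*u^2 + u*v^2 + 11*u*v - 10*v^2, -5*u^2/2 + 19*u*v/2 + v^3 - 9*v^2}; counting standard monomials gives mu = 6. Corank 2; j^3 = (u - 2*v)^2*(u - v) has shape L^2 M (L != M), so D-series; mu = 6 gives D_6.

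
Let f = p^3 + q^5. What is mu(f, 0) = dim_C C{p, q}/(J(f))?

8

The Hessian of f at 0 has rank 0. Corank 2; j^3 = p^3 is a perfect cube, so E-series; the 5-jet and mu = 8 give E_8.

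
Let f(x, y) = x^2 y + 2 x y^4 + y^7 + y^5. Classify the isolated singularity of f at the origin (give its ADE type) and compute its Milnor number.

Type D_{6}, Milnor number mu = 6.

The Hessian of f at 0 has rank 0. Corank 2; j^3 = x^2*y has shape L^2 M (L != M), so D-series; mu = 6 gives D_6.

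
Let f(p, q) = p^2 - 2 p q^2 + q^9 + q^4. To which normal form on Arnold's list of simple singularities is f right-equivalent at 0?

A8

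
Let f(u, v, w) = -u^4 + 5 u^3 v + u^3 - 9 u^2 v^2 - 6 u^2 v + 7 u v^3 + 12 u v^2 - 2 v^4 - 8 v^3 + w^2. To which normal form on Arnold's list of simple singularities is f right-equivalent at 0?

The Hessian of f at 0 is [[0, 0, 0], [0, 0, 0], [0, 0, 2]] with rank 1, so corank 2. A Groebner basis of the Jacobian ideal J(f) in C{u,v,w} is {3*u^2 - 12*u*v + v^4 - v^3 + 12*v^2, u^3 - 18*u^2 + 72*u*v - 2*v^3 - 72*v^2, u^2*v - 7*u^2 + 28*u*v - 5*v^3/3 - 28*v^2, -2*u^2 + u*v^2 + 8*u*v - 4*v^3/3 - 8*v^2, w}; counting standard monomials gives mu = 7. Corank 2; j^3 = (u - 2*v)^3 is a perfect cube, so E-series; the 4-jet and mu = 7 give E_7.

E_{7}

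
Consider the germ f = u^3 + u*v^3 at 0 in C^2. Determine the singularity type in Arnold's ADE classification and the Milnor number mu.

Type E7, Milnor number mu = 7.

The Hessian of f at 0 is [[0, 0], [0, 0]] with rank 0, so corank 2. A Groebner basis of the Jacobian ideal J(f) in C{u,v} is {u^3, u*v^2, 3*u^2 + v^3}; counting standard monomials gives mu = 7. Corank 2; j^3 = u^3 is a perfect cube, so E-series; the 4-jet and mu = 7 give E_7.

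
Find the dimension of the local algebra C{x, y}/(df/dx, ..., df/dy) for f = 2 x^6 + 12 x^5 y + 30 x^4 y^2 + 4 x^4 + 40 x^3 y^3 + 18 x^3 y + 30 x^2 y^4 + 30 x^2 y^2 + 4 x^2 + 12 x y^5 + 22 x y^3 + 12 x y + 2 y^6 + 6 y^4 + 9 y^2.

The Hessian of f at 0 has rank 1. Corank 1: A-series; mu = 5 gives A_5.

5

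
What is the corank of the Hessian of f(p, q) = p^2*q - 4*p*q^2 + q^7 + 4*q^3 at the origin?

2

Hessian at 0 has rank 0.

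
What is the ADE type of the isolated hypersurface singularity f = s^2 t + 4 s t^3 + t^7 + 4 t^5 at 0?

The Hessian of f at 0 has rank 0. Corank 2; j^3 = s^2*t has shape L^2 M (L != M), so D-series; mu = 8 gives D_8.

D_8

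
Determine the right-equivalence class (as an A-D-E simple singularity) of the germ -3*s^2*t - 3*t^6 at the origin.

D_7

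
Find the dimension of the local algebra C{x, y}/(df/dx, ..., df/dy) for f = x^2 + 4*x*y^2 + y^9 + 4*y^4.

The Hessian of f at 0 has rank 1. Corank 1: A-series; mu = 8 gives A_8.

8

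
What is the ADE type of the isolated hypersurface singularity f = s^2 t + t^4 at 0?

D_{5}

The Hessian of f at 0 has rank 0. Corank 2; j^3 = s^2*t has shape L^2 M (L != M), so D-series; mu = 5 gives D_5.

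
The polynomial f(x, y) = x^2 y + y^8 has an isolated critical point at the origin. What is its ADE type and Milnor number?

Type D9, Milnor number mu = 9.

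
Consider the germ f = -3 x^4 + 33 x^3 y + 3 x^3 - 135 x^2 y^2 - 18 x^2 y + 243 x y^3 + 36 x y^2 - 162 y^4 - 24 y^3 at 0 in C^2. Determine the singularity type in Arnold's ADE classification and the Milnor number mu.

The Hessian of f at 0 has rank 0. Corank 2; j^3 = 3*(x - 2*y)^3 is a perfect cube, so E-series; the 4-jet and mu = 7 give E_7.

Type E7, Milnor number mu = 7.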